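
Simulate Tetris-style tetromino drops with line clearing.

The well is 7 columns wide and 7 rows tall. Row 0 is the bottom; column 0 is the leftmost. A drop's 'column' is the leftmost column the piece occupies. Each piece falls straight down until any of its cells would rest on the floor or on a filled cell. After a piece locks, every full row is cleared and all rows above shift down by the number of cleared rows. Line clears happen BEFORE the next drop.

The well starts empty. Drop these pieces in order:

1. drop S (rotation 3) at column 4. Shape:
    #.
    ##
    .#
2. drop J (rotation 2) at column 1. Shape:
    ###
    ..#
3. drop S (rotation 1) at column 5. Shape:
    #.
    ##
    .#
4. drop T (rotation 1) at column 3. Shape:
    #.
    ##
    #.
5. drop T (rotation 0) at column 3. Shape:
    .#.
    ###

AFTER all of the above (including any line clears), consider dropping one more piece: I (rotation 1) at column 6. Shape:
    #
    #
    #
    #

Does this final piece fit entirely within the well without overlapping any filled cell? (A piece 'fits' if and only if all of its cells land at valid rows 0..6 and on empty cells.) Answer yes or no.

Drop 1: S rot3 at col 4 lands with bottom-row=0; cleared 0 line(s) (total 0); column heights now [0 0 0 0 3 2 0], max=3
Drop 2: J rot2 at col 1 lands with bottom-row=0; cleared 0 line(s) (total 0); column heights now [0 2 2 2 3 2 0], max=3
Drop 3: S rot1 at col 5 lands with bottom-row=1; cleared 0 line(s) (total 0); column heights now [0 2 2 2 3 4 3], max=4
Drop 4: T rot1 at col 3 lands with bottom-row=2; cleared 0 line(s) (total 0); column heights now [0 2 2 5 4 4 3], max=5
Drop 5: T rot0 at col 3 lands with bottom-row=5; cleared 0 line(s) (total 0); column heights now [0 2 2 6 7 6 3], max=7
Test piece I rot1 at col 6 (width 1): heights before test = [0 2 2 6 7 6 3]; fits = True

Answer: yes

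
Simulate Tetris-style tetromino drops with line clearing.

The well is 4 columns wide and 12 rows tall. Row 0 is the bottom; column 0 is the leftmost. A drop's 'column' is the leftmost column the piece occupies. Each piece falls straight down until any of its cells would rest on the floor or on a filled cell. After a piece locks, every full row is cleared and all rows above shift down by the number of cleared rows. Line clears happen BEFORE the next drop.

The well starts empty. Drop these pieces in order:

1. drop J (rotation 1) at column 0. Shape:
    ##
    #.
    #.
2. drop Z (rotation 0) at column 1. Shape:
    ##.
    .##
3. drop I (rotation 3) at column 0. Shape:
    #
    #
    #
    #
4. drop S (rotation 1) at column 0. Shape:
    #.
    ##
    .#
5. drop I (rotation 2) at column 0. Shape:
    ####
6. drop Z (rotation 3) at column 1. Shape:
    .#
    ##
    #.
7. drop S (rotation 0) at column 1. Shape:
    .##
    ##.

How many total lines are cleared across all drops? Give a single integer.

Drop 1: J rot1 at col 0 lands with bottom-row=0; cleared 0 line(s) (total 0); column heights now [3 3 0 0], max=3
Drop 2: Z rot0 at col 1 lands with bottom-row=2; cleared 1 line(s) (total 1); column heights now [2 3 3 0], max=3
Drop 3: I rot3 at col 0 lands with bottom-row=2; cleared 0 line(s) (total 1); column heights now [6 3 3 0], max=6
Drop 4: S rot1 at col 0 lands with bottom-row=5; cleared 0 line(s) (total 1); column heights now [8 7 3 0], max=8
Drop 5: I rot2 at col 0 lands with bottom-row=8; cleared 1 line(s) (total 2); column heights now [8 7 3 0], max=8
Drop 6: Z rot3 at col 1 lands with bottom-row=7; cleared 0 line(s) (total 2); column heights now [8 9 10 0], max=10
Drop 7: S rot0 at col 1 lands with bottom-row=10; cleared 0 line(s) (total 2); column heights now [8 11 12 12], max=12

Answer: 2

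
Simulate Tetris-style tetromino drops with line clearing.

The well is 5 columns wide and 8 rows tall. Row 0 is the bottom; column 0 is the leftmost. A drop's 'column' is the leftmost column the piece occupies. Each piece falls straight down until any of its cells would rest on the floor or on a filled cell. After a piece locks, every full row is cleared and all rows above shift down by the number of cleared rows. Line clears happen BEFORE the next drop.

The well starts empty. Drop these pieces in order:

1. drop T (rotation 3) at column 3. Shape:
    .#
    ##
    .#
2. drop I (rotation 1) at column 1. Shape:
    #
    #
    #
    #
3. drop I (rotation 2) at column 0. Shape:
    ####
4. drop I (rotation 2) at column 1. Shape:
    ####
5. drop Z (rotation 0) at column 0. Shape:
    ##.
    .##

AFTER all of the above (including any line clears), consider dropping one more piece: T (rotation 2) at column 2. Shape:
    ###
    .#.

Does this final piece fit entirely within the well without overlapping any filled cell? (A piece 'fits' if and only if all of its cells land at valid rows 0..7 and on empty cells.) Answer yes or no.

Drop 1: T rot3 at col 3 lands with bottom-row=0; cleared 0 line(s) (total 0); column heights now [0 0 0 2 3], max=3
Drop 2: I rot1 at col 1 lands with bottom-row=0; cleared 0 line(s) (total 0); column heights now [0 4 0 2 3], max=4
Drop 3: I rot2 at col 0 lands with bottom-row=4; cleared 0 line(s) (total 0); column heights now [5 5 5 5 3], max=5
Drop 4: I rot2 at col 1 lands with bottom-row=5; cleared 0 line(s) (total 0); column heights now [5 6 6 6 6], max=6
Drop 5: Z rot0 at col 0 lands with bottom-row=6; cleared 0 line(s) (total 0); column heights now [8 8 7 6 6], max=8
Test piece T rot2 at col 2 (width 3): heights before test = [8 8 7 6 6]; fits = True

Answer: yes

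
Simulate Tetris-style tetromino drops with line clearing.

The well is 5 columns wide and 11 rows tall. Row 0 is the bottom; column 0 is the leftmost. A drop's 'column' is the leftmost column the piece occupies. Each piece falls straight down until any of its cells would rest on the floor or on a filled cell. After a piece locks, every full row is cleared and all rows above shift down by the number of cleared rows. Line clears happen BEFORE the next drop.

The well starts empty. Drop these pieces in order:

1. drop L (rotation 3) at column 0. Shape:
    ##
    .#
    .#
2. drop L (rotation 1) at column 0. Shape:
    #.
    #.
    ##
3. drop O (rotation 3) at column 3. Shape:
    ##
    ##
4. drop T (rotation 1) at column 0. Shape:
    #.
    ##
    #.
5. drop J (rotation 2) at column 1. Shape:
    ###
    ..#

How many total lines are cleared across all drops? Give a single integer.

Drop 1: L rot3 at col 0 lands with bottom-row=0; cleared 0 line(s) (total 0); column heights now [3 3 0 0 0], max=3
Drop 2: L rot1 at col 0 lands with bottom-row=3; cleared 0 line(s) (total 0); column heights now [6 4 0 0 0], max=6
Drop 3: O rot3 at col 3 lands with bottom-row=0; cleared 0 line(s) (total 0); column heights now [6 4 0 2 2], max=6
Drop 4: T rot1 at col 0 lands with bottom-row=6; cleared 0 line(s) (total 0); column heights now [9 8 0 2 2], max=9
Drop 5: J rot2 at col 1 lands with bottom-row=7; cleared 0 line(s) (total 0); column heights now [9 9 9 9 2], max=9

Answer: 0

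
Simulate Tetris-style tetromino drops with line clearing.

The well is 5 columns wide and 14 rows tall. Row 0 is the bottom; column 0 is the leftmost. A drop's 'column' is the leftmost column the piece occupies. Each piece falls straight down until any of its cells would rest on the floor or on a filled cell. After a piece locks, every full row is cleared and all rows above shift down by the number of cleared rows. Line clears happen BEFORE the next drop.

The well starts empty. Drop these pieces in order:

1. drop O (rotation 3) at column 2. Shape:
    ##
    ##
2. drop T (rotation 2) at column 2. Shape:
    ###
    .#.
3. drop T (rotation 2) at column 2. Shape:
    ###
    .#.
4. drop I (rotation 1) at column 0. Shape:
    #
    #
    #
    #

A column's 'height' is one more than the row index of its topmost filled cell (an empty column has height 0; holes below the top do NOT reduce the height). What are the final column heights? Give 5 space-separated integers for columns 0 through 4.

Answer: 4 0 6 6 6

Derivation:
Drop 1: O rot3 at col 2 lands with bottom-row=0; cleared 0 line(s) (total 0); column heights now [0 0 2 2 0], max=2
Drop 2: T rot2 at col 2 lands with bottom-row=2; cleared 0 line(s) (total 0); column heights now [0 0 4 4 4], max=4
Drop 3: T rot2 at col 2 lands with bottom-row=4; cleared 0 line(s) (total 0); column heights now [0 0 6 6 6], max=6
Drop 4: I rot1 at col 0 lands with bottom-row=0; cleared 0 line(s) (total 0); column heights now [4 0 6 6 6], max=6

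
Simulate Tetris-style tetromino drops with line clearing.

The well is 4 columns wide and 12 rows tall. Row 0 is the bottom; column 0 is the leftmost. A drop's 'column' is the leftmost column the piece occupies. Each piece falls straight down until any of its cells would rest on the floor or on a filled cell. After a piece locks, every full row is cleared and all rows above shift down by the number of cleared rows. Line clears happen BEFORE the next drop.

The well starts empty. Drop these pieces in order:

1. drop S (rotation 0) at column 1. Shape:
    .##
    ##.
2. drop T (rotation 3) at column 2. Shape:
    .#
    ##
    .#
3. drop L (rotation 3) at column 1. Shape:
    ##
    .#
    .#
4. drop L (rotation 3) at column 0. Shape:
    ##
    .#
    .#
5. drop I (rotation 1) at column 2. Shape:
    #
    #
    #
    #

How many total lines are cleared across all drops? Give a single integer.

Answer: 0

Derivation:
Drop 1: S rot0 at col 1 lands with bottom-row=0; cleared 0 line(s) (total 0); column heights now [0 1 2 2], max=2
Drop 2: T rot3 at col 2 lands with bottom-row=2; cleared 0 line(s) (total 0); column heights now [0 1 4 5], max=5
Drop 3: L rot3 at col 1 lands with bottom-row=4; cleared 0 line(s) (total 0); column heights now [0 7 7 5], max=7
Drop 4: L rot3 at col 0 lands with bottom-row=7; cleared 0 line(s) (total 0); column heights now [10 10 7 5], max=10
Drop 5: I rot1 at col 2 lands with bottom-row=7; cleared 0 line(s) (total 0); column heights now [10 10 11 5], max=11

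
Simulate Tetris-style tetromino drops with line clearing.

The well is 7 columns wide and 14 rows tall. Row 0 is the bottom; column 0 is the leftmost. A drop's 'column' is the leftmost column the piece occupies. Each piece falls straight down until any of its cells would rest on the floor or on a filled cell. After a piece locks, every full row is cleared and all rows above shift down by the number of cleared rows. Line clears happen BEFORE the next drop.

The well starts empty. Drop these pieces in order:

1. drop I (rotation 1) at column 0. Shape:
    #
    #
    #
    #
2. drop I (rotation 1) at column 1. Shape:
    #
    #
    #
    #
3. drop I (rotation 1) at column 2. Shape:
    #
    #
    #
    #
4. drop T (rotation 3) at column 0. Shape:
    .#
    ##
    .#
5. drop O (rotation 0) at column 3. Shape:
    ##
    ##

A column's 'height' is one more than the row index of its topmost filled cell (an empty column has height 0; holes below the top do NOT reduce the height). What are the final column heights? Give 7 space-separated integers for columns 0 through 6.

Drop 1: I rot1 at col 0 lands with bottom-row=0; cleared 0 line(s) (total 0); column heights now [4 0 0 0 0 0 0], max=4
Drop 2: I rot1 at col 1 lands with bottom-row=0; cleared 0 line(s) (total 0); column heights now [4 4 0 0 0 0 0], max=4
Drop 3: I rot1 at col 2 lands with bottom-row=0; cleared 0 line(s) (total 0); column heights now [4 4 4 0 0 0 0], max=4
Drop 4: T rot3 at col 0 lands with bottom-row=4; cleared 0 line(s) (total 0); column heights now [6 7 4 0 0 0 0], max=7
Drop 5: O rot0 at col 3 lands with bottom-row=0; cleared 0 line(s) (total 0); column heights now [6 7 4 2 2 0 0], max=7

Answer: 6 7 4 2 2 0 0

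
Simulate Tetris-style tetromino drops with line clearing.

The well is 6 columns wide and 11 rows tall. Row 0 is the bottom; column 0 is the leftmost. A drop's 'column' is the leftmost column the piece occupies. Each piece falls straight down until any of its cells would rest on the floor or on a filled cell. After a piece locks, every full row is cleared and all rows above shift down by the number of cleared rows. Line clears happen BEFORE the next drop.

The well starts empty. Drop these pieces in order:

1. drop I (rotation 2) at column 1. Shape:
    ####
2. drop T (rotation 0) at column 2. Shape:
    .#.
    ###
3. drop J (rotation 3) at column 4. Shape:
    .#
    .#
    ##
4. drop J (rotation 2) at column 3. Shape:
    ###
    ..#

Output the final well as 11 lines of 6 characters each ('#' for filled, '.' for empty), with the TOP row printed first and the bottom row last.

Drop 1: I rot2 at col 1 lands with bottom-row=0; cleared 0 line(s) (total 0); column heights now [0 1 1 1 1 0], max=1
Drop 2: T rot0 at col 2 lands with bottom-row=1; cleared 0 line(s) (total 0); column heights now [0 1 2 3 2 0], max=3
Drop 3: J rot3 at col 4 lands with bottom-row=2; cleared 0 line(s) (total 0); column heights now [0 1 2 3 3 5], max=5
Drop 4: J rot2 at col 3 lands with bottom-row=5; cleared 0 line(s) (total 0); column heights now [0 1 2 7 7 7], max=7

Answer: ......
......
......
......
...###
.....#
.....#
.....#
...###
..###.
.####.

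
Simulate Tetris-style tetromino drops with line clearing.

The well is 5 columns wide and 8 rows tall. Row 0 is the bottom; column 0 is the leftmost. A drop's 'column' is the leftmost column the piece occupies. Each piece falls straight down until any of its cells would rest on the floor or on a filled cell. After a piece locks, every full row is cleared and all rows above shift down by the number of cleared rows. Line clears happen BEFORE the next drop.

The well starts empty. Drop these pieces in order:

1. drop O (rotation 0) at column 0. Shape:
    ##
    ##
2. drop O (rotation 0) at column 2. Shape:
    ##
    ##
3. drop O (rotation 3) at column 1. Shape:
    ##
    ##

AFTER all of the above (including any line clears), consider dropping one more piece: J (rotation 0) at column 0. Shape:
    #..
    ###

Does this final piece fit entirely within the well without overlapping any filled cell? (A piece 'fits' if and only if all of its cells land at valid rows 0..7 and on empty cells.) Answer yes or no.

Drop 1: O rot0 at col 0 lands with bottom-row=0; cleared 0 line(s) (total 0); column heights now [2 2 0 0 0], max=2
Drop 2: O rot0 at col 2 lands with bottom-row=0; cleared 0 line(s) (total 0); column heights now [2 2 2 2 0], max=2
Drop 3: O rot3 at col 1 lands with bottom-row=2; cleared 0 line(s) (total 0); column heights now [2 4 4 2 0], max=4
Test piece J rot0 at col 0 (width 3): heights before test = [2 4 4 2 0]; fits = True

Answer: yes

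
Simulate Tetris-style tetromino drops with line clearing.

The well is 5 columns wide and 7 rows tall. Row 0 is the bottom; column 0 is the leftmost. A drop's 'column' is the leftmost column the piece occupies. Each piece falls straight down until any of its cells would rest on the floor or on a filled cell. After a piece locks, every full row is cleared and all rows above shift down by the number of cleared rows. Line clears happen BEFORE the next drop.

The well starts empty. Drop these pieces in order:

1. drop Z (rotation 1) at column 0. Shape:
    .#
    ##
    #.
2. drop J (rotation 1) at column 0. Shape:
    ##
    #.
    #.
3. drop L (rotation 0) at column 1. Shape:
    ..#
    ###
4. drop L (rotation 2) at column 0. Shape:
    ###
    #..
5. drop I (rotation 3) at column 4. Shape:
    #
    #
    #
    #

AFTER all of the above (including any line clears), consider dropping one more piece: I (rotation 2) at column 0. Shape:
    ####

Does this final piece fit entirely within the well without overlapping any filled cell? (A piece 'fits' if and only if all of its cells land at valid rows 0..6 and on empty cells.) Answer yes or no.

Answer: no

Derivation:
Drop 1: Z rot1 at col 0 lands with bottom-row=0; cleared 0 line(s) (total 0); column heights now [2 3 0 0 0], max=3
Drop 2: J rot1 at col 0 lands with bottom-row=2; cleared 0 line(s) (total 0); column heights now [5 5 0 0 0], max=5
Drop 3: L rot0 at col 1 lands with bottom-row=5; cleared 0 line(s) (total 0); column heights now [5 6 6 7 0], max=7
Drop 4: L rot2 at col 0 lands with bottom-row=5; cleared 0 line(s) (total 0); column heights now [7 7 7 7 0], max=7
Drop 5: I rot3 at col 4 lands with bottom-row=0; cleared 0 line(s) (total 0); column heights now [7 7 7 7 4], max=7
Test piece I rot2 at col 0 (width 4): heights before test = [7 7 7 7 4]; fits = False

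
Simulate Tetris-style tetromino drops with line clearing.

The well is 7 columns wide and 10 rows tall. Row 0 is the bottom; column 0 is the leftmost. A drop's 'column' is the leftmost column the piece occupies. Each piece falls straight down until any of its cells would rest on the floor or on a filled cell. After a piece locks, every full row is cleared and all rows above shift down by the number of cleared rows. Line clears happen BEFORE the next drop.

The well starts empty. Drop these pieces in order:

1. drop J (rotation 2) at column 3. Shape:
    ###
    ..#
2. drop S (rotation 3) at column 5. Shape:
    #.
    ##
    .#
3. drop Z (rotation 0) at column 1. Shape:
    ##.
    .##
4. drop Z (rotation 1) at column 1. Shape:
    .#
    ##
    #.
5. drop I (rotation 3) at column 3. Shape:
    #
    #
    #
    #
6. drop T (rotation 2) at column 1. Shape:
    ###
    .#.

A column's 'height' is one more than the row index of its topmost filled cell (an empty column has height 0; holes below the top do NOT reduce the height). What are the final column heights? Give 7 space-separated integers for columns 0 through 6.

Answer: 0 9 9 9 2 4 3

Derivation:
Drop 1: J rot2 at col 3 lands with bottom-row=0; cleared 0 line(s) (total 0); column heights now [0 0 0 2 2 2 0], max=2
Drop 2: S rot3 at col 5 lands with bottom-row=1; cleared 0 line(s) (total 0); column heights now [0 0 0 2 2 4 3], max=4
Drop 3: Z rot0 at col 1 lands with bottom-row=2; cleared 0 line(s) (total 0); column heights now [0 4 4 3 2 4 3], max=4
Drop 4: Z rot1 at col 1 lands with bottom-row=4; cleared 0 line(s) (total 0); column heights now [0 6 7 3 2 4 3], max=7
Drop 5: I rot3 at col 3 lands with bottom-row=3; cleared 0 line(s) (total 0); column heights now [0 6 7 7 2 4 3], max=7
Drop 6: T rot2 at col 1 lands with bottom-row=7; cleared 0 line(s) (total 0); column heights now [0 9 9 9 2 4 3], max=9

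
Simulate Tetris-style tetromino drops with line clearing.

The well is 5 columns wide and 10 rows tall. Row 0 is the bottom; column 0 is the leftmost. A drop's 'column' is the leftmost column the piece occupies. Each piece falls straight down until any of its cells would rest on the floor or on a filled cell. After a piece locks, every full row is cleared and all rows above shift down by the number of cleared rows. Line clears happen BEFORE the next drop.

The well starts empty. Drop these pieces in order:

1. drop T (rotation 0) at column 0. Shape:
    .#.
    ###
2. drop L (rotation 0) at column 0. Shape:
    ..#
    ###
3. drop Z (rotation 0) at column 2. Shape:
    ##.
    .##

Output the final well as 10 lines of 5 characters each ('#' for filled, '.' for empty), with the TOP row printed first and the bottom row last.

Answer: .....
.....
.....
.....
.....
..##.
..###
###..
.#...
###..

Derivation:
Drop 1: T rot0 at col 0 lands with bottom-row=0; cleared 0 line(s) (total 0); column heights now [1 2 1 0 0], max=2
Drop 2: L rot0 at col 0 lands with bottom-row=2; cleared 0 line(s) (total 0); column heights now [3 3 4 0 0], max=4
Drop 3: Z rot0 at col 2 lands with bottom-row=3; cleared 0 line(s) (total 0); column heights now [3 3 5 5 4], max=5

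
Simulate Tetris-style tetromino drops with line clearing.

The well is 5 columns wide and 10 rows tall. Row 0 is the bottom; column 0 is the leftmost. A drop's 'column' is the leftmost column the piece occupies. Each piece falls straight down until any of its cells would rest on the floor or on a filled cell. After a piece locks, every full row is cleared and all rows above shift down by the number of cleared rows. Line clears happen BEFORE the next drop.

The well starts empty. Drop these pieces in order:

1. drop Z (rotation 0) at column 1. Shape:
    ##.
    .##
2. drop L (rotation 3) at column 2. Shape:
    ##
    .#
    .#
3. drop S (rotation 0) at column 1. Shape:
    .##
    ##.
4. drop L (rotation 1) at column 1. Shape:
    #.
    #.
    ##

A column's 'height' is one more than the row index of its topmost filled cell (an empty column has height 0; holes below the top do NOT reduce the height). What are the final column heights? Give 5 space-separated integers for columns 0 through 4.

Answer: 0 9 7 6 0

Derivation:
Drop 1: Z rot0 at col 1 lands with bottom-row=0; cleared 0 line(s) (total 0); column heights now [0 2 2 1 0], max=2
Drop 2: L rot3 at col 2 lands with bottom-row=1; cleared 0 line(s) (total 0); column heights now [0 2 4 4 0], max=4
Drop 3: S rot0 at col 1 lands with bottom-row=4; cleared 0 line(s) (total 0); column heights now [0 5 6 6 0], max=6
Drop 4: L rot1 at col 1 lands with bottom-row=6; cleared 0 line(s) (total 0); column heights now [0 9 7 6 0], max=9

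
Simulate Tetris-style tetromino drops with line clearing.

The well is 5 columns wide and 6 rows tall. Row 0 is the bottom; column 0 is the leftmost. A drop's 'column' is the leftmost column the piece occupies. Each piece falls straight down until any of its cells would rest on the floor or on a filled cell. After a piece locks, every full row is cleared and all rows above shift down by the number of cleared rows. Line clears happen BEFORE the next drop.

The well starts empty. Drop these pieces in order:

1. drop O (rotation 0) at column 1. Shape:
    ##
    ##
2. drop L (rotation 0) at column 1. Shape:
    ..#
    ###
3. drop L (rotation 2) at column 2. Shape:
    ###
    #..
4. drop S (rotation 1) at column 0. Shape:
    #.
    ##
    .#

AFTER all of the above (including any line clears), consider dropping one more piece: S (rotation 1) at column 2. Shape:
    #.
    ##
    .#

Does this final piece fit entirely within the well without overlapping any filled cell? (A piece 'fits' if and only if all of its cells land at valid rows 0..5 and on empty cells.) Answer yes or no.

Drop 1: O rot0 at col 1 lands with bottom-row=0; cleared 0 line(s) (total 0); column heights now [0 2 2 0 0], max=2
Drop 2: L rot0 at col 1 lands with bottom-row=2; cleared 0 line(s) (total 0); column heights now [0 3 3 4 0], max=4
Drop 3: L rot2 at col 2 lands with bottom-row=3; cleared 0 line(s) (total 0); column heights now [0 3 5 5 5], max=5
Drop 4: S rot1 at col 0 lands with bottom-row=3; cleared 1 line(s) (total 1); column heights now [5 4 4 4 0], max=5
Test piece S rot1 at col 2 (width 2): heights before test = [5 4 4 4 0]; fits = False

Answer: no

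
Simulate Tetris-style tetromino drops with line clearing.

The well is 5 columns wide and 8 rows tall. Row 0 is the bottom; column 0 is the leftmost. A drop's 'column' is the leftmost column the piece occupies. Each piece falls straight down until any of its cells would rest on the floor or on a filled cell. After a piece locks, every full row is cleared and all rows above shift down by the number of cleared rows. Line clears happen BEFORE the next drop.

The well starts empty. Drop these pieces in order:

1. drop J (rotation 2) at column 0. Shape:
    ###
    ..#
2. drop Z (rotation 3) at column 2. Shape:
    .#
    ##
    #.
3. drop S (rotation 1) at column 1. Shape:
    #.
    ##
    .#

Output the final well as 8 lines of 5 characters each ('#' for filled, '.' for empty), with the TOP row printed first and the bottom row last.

Drop 1: J rot2 at col 0 lands with bottom-row=0; cleared 0 line(s) (total 0); column heights now [2 2 2 0 0], max=2
Drop 2: Z rot3 at col 2 lands with bottom-row=2; cleared 0 line(s) (total 0); column heights now [2 2 4 5 0], max=5
Drop 3: S rot1 at col 1 lands with bottom-row=4; cleared 0 line(s) (total 0); column heights now [2 7 6 5 0], max=7

Answer: .....
.#...
.##..
..##.
..##.
..#..
###..
..#..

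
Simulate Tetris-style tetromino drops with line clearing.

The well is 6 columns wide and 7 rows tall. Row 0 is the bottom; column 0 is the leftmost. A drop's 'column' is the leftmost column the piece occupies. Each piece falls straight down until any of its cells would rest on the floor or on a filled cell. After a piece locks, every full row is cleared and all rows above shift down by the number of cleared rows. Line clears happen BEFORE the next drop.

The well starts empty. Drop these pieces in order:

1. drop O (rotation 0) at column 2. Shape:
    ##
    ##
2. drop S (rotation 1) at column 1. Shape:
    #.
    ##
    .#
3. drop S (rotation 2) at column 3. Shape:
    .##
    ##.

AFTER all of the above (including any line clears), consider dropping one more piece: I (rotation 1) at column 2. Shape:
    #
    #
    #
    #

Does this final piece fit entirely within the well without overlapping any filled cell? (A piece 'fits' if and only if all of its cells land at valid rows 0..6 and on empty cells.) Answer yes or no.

Answer: no

Derivation:
Drop 1: O rot0 at col 2 lands with bottom-row=0; cleared 0 line(s) (total 0); column heights now [0 0 2 2 0 0], max=2
Drop 2: S rot1 at col 1 lands with bottom-row=2; cleared 0 line(s) (total 0); column heights now [0 5 4 2 0 0], max=5
Drop 3: S rot2 at col 3 lands with bottom-row=2; cleared 0 line(s) (total 0); column heights now [0 5 4 3 4 4], max=5
Test piece I rot1 at col 2 (width 1): heights before test = [0 5 4 3 4 4]; fits = False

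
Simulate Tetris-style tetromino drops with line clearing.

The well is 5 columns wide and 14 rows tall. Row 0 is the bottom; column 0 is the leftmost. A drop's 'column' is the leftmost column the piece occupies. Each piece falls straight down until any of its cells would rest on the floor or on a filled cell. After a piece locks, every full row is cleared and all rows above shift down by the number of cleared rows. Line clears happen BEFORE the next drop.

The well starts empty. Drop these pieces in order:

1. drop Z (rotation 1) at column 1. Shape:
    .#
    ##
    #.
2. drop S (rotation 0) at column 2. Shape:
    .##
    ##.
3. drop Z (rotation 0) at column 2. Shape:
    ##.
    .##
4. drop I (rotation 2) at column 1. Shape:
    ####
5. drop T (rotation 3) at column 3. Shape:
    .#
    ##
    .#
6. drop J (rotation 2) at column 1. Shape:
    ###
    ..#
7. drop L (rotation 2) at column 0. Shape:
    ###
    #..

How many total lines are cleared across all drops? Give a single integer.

Drop 1: Z rot1 at col 1 lands with bottom-row=0; cleared 0 line(s) (total 0); column heights now [0 2 3 0 0], max=3
Drop 2: S rot0 at col 2 lands with bottom-row=3; cleared 0 line(s) (total 0); column heights now [0 2 4 5 5], max=5
Drop 3: Z rot0 at col 2 lands with bottom-row=5; cleared 0 line(s) (total 0); column heights now [0 2 7 7 6], max=7
Drop 4: I rot2 at col 1 lands with bottom-row=7; cleared 0 line(s) (total 0); column heights now [0 8 8 8 8], max=8
Drop 5: T rot3 at col 3 lands with bottom-row=8; cleared 0 line(s) (total 0); column heights now [0 8 8 10 11], max=11
Drop 6: J rot2 at col 1 lands with bottom-row=10; cleared 0 line(s) (total 0); column heights now [0 12 12 12 11], max=12
Drop 7: L rot2 at col 0 lands with bottom-row=11; cleared 0 line(s) (total 0); column heights now [13 13 13 12 11], max=13

Answer: 0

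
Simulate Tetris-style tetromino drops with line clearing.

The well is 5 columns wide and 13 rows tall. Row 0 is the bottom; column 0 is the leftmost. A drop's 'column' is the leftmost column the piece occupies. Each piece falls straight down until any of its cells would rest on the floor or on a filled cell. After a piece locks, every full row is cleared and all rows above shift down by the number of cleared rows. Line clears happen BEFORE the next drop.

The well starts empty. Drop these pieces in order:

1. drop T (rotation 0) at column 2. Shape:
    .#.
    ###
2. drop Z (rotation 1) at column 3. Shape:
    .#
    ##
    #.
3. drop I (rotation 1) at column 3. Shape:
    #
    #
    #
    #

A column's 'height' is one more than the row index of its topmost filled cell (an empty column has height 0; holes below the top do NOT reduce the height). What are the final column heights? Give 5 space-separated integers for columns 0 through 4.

Drop 1: T rot0 at col 2 lands with bottom-row=0; cleared 0 line(s) (total 0); column heights now [0 0 1 2 1], max=2
Drop 2: Z rot1 at col 3 lands with bottom-row=2; cleared 0 line(s) (total 0); column heights now [0 0 1 4 5], max=5
Drop 3: I rot1 at col 3 lands with bottom-row=4; cleared 0 line(s) (total 0); column heights now [0 0 1 8 5], max=8

Answer: 0 0 1 8 5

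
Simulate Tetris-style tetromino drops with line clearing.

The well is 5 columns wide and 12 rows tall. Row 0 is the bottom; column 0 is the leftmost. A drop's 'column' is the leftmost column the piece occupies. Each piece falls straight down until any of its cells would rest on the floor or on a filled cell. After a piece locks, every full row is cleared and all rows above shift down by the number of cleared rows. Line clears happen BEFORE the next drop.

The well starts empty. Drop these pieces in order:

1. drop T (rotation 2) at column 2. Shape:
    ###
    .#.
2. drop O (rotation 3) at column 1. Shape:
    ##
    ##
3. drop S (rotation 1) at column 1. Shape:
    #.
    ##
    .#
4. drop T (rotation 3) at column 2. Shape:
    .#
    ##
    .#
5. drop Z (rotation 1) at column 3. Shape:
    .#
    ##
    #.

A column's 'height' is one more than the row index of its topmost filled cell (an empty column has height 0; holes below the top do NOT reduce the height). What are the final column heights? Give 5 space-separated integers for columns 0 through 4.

Drop 1: T rot2 at col 2 lands with bottom-row=0; cleared 0 line(s) (total 0); column heights now [0 0 2 2 2], max=2
Drop 2: O rot3 at col 1 lands with bottom-row=2; cleared 0 line(s) (total 0); column heights now [0 4 4 2 2], max=4
Drop 3: S rot1 at col 1 lands with bottom-row=4; cleared 0 line(s) (total 0); column heights now [0 7 6 2 2], max=7
Drop 4: T rot3 at col 2 lands with bottom-row=5; cleared 0 line(s) (total 0); column heights now [0 7 7 8 2], max=8
Drop 5: Z rot1 at col 3 lands with bottom-row=8; cleared 0 line(s) (total 0); column heights now [0 7 7 10 11], max=11

Answer: 0 7 7 10 11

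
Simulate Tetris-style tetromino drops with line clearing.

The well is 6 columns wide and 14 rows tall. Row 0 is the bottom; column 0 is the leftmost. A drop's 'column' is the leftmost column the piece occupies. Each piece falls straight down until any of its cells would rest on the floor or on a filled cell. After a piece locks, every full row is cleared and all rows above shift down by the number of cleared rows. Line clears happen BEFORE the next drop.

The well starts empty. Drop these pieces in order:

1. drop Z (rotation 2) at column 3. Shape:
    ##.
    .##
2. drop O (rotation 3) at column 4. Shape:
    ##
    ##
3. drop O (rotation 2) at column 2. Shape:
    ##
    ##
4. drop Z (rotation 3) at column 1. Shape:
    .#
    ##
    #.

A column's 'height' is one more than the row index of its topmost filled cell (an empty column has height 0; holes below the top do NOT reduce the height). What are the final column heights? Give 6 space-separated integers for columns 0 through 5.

Answer: 0 5 6 4 4 4

Derivation:
Drop 1: Z rot2 at col 3 lands with bottom-row=0; cleared 0 line(s) (total 0); column heights now [0 0 0 2 2 1], max=2
Drop 2: O rot3 at col 4 lands with bottom-row=2; cleared 0 line(s) (total 0); column heights now [0 0 0 2 4 4], max=4
Drop 3: O rot2 at col 2 lands with bottom-row=2; cleared 0 line(s) (total 0); column heights now [0 0 4 4 4 4], max=4
Drop 4: Z rot3 at col 1 lands with bottom-row=3; cleared 0 line(s) (total 0); column heights now [0 5 6 4 4 4], max=6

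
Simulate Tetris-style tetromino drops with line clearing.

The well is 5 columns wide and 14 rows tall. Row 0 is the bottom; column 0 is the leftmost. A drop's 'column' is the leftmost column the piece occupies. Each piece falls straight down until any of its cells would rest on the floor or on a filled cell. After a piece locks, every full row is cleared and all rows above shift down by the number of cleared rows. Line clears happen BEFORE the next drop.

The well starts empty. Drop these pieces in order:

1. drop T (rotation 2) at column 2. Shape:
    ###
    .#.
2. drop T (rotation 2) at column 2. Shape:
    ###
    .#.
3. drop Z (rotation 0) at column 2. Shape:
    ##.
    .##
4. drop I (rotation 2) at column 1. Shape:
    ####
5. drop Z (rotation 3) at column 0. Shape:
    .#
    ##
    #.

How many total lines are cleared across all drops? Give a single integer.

Drop 1: T rot2 at col 2 lands with bottom-row=0; cleared 0 line(s) (total 0); column heights now [0 0 2 2 2], max=2
Drop 2: T rot2 at col 2 lands with bottom-row=2; cleared 0 line(s) (total 0); column heights now [0 0 4 4 4], max=4
Drop 3: Z rot0 at col 2 lands with bottom-row=4; cleared 0 line(s) (total 0); column heights now [0 0 6 6 5], max=6
Drop 4: I rot2 at col 1 lands with bottom-row=6; cleared 0 line(s) (total 0); column heights now [0 7 7 7 7], max=7
Drop 5: Z rot3 at col 0 lands with bottom-row=6; cleared 1 line(s) (total 1); column heights now [7 8 6 6 5], max=8

Answer: 1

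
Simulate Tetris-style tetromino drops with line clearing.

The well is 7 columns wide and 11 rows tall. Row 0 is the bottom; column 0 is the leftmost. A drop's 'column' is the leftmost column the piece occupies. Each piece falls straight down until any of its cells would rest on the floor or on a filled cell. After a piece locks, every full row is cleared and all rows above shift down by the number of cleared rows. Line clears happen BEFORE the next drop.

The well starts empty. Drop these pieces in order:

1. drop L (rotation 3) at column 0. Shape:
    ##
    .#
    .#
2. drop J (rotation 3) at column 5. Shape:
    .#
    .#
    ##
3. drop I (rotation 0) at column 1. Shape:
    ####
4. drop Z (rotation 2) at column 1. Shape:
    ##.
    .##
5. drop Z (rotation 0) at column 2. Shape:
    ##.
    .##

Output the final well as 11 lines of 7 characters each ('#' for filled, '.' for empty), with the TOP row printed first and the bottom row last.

Drop 1: L rot3 at col 0 lands with bottom-row=0; cleared 0 line(s) (total 0); column heights now [3 3 0 0 0 0 0], max=3
Drop 2: J rot3 at col 5 lands with bottom-row=0; cleared 0 line(s) (total 0); column heights now [3 3 0 0 0 1 3], max=3
Drop 3: I rot0 at col 1 lands with bottom-row=3; cleared 0 line(s) (total 0); column heights now [3 4 4 4 4 1 3], max=4
Drop 4: Z rot2 at col 1 lands with bottom-row=4; cleared 0 line(s) (total 0); column heights now [3 6 6 5 4 1 3], max=6
Drop 5: Z rot0 at col 2 lands with bottom-row=5; cleared 0 line(s) (total 0); column heights now [3 6 7 7 6 1 3], max=7

Answer: .......
.......
.......
.......
..##...
.####..
..##...
.####..
##....#
.#....#
.#...##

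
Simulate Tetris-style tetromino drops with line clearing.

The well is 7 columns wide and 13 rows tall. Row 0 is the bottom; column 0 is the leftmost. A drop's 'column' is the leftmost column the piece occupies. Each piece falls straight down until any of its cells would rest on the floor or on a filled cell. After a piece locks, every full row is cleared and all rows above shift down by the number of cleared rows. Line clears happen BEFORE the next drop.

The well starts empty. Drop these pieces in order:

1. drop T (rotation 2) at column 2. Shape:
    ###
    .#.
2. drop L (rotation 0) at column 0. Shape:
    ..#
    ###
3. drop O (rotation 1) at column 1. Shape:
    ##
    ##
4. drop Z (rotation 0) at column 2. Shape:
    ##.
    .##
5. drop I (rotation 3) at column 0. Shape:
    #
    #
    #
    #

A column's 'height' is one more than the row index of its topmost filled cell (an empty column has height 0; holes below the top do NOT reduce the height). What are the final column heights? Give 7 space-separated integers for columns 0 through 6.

Drop 1: T rot2 at col 2 lands with bottom-row=0; cleared 0 line(s) (total 0); column heights now [0 0 2 2 2 0 0], max=2
Drop 2: L rot0 at col 0 lands with bottom-row=2; cleared 0 line(s) (total 0); column heights now [3 3 4 2 2 0 0], max=4
Drop 3: O rot1 at col 1 lands with bottom-row=4; cleared 0 line(s) (total 0); column heights now [3 6 6 2 2 0 0], max=6
Drop 4: Z rot0 at col 2 lands with bottom-row=5; cleared 0 line(s) (total 0); column heights now [3 6 7 7 6 0 0], max=7
Drop 5: I rot3 at col 0 lands with bottom-row=3; cleared 0 line(s) (total 0); column heights now [7 6 7 7 6 0 0], max=7

Answer: 7 6 7 7 6 0 0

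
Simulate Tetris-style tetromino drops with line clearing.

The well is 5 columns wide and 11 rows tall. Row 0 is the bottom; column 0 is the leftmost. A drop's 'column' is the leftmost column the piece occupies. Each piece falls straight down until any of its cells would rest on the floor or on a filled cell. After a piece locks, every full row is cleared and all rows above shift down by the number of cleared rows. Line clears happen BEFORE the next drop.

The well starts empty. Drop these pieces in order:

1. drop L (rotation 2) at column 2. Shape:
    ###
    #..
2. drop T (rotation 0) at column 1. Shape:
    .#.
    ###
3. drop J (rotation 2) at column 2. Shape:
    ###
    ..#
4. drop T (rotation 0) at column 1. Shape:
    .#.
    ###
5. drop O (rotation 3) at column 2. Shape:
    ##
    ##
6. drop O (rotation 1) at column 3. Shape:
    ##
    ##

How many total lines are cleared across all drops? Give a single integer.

Answer: 0

Derivation:
Drop 1: L rot2 at col 2 lands with bottom-row=0; cleared 0 line(s) (total 0); column heights now [0 0 2 2 2], max=2
Drop 2: T rot0 at col 1 lands with bottom-row=2; cleared 0 line(s) (total 0); column heights now [0 3 4 3 2], max=4
Drop 3: J rot2 at col 2 lands with bottom-row=3; cleared 0 line(s) (total 0); column heights now [0 3 5 5 5], max=5
Drop 4: T rot0 at col 1 lands with bottom-row=5; cleared 0 line(s) (total 0); column heights now [0 6 7 6 5], max=7
Drop 5: O rot3 at col 2 lands with bottom-row=7; cleared 0 line(s) (total 0); column heights now [0 6 9 9 5], max=9
Drop 6: O rot1 at col 3 lands with bottom-row=9; cleared 0 line(s) (total 0); column heights now [0 6 9 11 11], max=11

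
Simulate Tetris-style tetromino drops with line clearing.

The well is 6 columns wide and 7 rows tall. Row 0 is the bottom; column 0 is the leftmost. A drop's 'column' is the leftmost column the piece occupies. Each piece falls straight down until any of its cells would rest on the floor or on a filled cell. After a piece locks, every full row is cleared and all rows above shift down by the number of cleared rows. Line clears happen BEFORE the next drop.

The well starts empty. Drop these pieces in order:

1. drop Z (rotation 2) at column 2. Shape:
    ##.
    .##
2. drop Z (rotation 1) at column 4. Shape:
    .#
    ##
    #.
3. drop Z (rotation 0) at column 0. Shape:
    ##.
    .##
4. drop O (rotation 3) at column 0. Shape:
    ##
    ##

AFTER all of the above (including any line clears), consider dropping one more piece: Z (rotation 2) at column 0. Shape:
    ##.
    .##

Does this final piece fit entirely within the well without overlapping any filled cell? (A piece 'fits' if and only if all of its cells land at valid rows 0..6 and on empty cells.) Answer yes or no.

Answer: no

Derivation:
Drop 1: Z rot2 at col 2 lands with bottom-row=0; cleared 0 line(s) (total 0); column heights now [0 0 2 2 1 0], max=2
Drop 2: Z rot1 at col 4 lands with bottom-row=1; cleared 0 line(s) (total 0); column heights now [0 0 2 2 3 4], max=4
Drop 3: Z rot0 at col 0 lands with bottom-row=2; cleared 0 line(s) (total 0); column heights now [4 4 3 2 3 4], max=4
Drop 4: O rot3 at col 0 lands with bottom-row=4; cleared 0 line(s) (total 0); column heights now [6 6 3 2 3 4], max=6
Test piece Z rot2 at col 0 (width 3): heights before test = [6 6 3 2 3 4]; fits = False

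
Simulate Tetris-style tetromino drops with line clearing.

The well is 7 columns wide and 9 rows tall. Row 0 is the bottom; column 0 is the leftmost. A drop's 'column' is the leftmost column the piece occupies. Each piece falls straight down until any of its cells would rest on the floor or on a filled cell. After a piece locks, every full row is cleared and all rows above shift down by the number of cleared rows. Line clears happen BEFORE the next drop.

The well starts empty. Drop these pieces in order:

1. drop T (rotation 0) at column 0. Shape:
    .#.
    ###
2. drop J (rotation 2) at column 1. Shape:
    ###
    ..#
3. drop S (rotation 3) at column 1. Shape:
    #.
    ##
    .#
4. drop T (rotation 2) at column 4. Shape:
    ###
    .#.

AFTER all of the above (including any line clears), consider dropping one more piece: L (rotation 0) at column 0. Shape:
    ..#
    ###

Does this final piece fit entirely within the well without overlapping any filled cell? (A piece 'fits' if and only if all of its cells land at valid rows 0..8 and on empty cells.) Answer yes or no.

Answer: yes

Derivation:
Drop 1: T rot0 at col 0 lands with bottom-row=0; cleared 0 line(s) (total 0); column heights now [1 2 1 0 0 0 0], max=2
Drop 2: J rot2 at col 1 lands with bottom-row=1; cleared 0 line(s) (total 0); column heights now [1 3 3 3 0 0 0], max=3
Drop 3: S rot3 at col 1 lands with bottom-row=3; cleared 0 line(s) (total 0); column heights now [1 6 5 3 0 0 0], max=6
Drop 4: T rot2 at col 4 lands with bottom-row=0; cleared 0 line(s) (total 0); column heights now [1 6 5 3 2 2 2], max=6
Test piece L rot0 at col 0 (width 3): heights before test = [1 6 5 3 2 2 2]; fits = True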